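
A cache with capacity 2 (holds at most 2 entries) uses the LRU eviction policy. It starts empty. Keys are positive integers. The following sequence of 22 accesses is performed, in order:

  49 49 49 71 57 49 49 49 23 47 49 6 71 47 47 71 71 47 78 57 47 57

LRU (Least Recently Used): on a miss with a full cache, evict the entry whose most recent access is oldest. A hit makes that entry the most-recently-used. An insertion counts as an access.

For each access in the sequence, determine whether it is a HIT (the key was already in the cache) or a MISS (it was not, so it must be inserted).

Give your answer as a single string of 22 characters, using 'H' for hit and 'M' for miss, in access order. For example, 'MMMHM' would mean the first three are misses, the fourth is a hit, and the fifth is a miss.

Answer: MHHMMMHHMMMMMMHHHHMMMH

Derivation:
LRU simulation (capacity=2):
  1. access 49: MISS. Cache (LRU->MRU): [49]
  2. access 49: HIT. Cache (LRU->MRU): [49]
  3. access 49: HIT. Cache (LRU->MRU): [49]
  4. access 71: MISS. Cache (LRU->MRU): [49 71]
  5. access 57: MISS, evict 49. Cache (LRU->MRU): [71 57]
  6. access 49: MISS, evict 71. Cache (LRU->MRU): [57 49]
  7. access 49: HIT. Cache (LRU->MRU): [57 49]
  8. access 49: HIT. Cache (LRU->MRU): [57 49]
  9. access 23: MISS, evict 57. Cache (LRU->MRU): [49 23]
  10. access 47: MISS, evict 49. Cache (LRU->MRU): [23 47]
  11. access 49: MISS, evict 23. Cache (LRU->MRU): [47 49]
  12. access 6: MISS, evict 47. Cache (LRU->MRU): [49 6]
  13. access 71: MISS, evict 49. Cache (LRU->MRU): [6 71]
  14. access 47: MISS, evict 6. Cache (LRU->MRU): [71 47]
  15. access 47: HIT. Cache (LRU->MRU): [71 47]
  16. access 71: HIT. Cache (LRU->MRU): [47 71]
  17. access 71: HIT. Cache (LRU->MRU): [47 71]
  18. access 47: HIT. Cache (LRU->MRU): [71 47]
  19. access 78: MISS, evict 71. Cache (LRU->MRU): [47 78]
  20. access 57: MISS, evict 47. Cache (LRU->MRU): [78 57]
  21. access 47: MISS, evict 78. Cache (LRU->MRU): [57 47]
  22. access 57: HIT. Cache (LRU->MRU): [47 57]
Total: 9 hits, 13 misses, 11 evictions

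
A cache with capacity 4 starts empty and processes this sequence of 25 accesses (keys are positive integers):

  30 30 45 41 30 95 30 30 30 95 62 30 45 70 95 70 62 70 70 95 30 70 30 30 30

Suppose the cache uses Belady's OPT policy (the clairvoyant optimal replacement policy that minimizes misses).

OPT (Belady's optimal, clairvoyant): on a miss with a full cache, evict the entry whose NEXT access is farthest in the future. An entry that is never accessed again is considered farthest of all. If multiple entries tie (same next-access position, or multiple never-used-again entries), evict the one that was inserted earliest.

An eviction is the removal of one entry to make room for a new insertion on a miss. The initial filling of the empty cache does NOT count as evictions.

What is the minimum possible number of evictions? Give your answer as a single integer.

OPT (Belady) simulation (capacity=4):
  1. access 30: MISS. Cache: [30]
  2. access 30: HIT. Next use of 30: step 5. Cache: [30]
  3. access 45: MISS. Cache: [30 45]
  4. access 41: MISS. Cache: [30 45 41]
  5. access 30: HIT. Next use of 30: step 7. Cache: [30 45 41]
  6. access 95: MISS. Cache: [30 45 41 95]
  7. access 30: HIT. Next use of 30: step 8. Cache: [30 45 41 95]
  8. access 30: HIT. Next use of 30: step 9. Cache: [30 45 41 95]
  9. access 30: HIT. Next use of 30: step 12. Cache: [30 45 41 95]
  10. access 95: HIT. Next use of 95: step 15. Cache: [30 45 41 95]
  11. access 62: MISS, evict 41 (next use: never). Cache: [30 45 95 62]
  12. access 30: HIT. Next use of 30: step 21. Cache: [30 45 95 62]
  13. access 45: HIT. Next use of 45: never. Cache: [30 45 95 62]
  14. access 70: MISS, evict 45 (next use: never). Cache: [30 95 62 70]
  15. access 95: HIT. Next use of 95: step 20. Cache: [30 95 62 70]
  16. access 70: HIT. Next use of 70: step 18. Cache: [30 95 62 70]
  17. access 62: HIT. Next use of 62: never. Cache: [30 95 62 70]
  18. access 70: HIT. Next use of 70: step 19. Cache: [30 95 62 70]
  19. access 70: HIT. Next use of 70: step 22. Cache: [30 95 62 70]
  20. access 95: HIT. Next use of 95: never. Cache: [30 95 62 70]
  21. access 30: HIT. Next use of 30: step 23. Cache: [30 95 62 70]
  22. access 70: HIT. Next use of 70: never. Cache: [30 95 62 70]
  23. access 30: HIT. Next use of 30: step 24. Cache: [30 95 62 70]
  24. access 30: HIT. Next use of 30: step 25. Cache: [30 95 62 70]
  25. access 30: HIT. Next use of 30: never. Cache: [30 95 62 70]
Total: 19 hits, 6 misses, 2 evictions

Answer: 2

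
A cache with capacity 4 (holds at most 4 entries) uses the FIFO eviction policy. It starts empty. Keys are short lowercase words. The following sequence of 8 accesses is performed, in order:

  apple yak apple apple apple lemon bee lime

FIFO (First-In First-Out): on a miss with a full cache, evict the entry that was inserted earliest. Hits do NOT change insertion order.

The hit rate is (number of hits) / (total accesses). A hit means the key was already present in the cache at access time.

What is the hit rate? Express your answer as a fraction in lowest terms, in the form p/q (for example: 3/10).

FIFO simulation (capacity=4):
  1. access apple: MISS. Cache (old->new): [apple]
  2. access yak: MISS. Cache (old->new): [apple yak]
  3. access apple: HIT. Cache (old->new): [apple yak]
  4. access apple: HIT. Cache (old->new): [apple yak]
  5. access apple: HIT. Cache (old->new): [apple yak]
  6. access lemon: MISS. Cache (old->new): [apple yak lemon]
  7. access bee: MISS. Cache (old->new): [apple yak lemon bee]
  8. access lime: MISS, evict apple. Cache (old->new): [yak lemon bee lime]
Total: 3 hits, 5 misses, 1 evictions

Hit rate = 3/8

Answer: 3/8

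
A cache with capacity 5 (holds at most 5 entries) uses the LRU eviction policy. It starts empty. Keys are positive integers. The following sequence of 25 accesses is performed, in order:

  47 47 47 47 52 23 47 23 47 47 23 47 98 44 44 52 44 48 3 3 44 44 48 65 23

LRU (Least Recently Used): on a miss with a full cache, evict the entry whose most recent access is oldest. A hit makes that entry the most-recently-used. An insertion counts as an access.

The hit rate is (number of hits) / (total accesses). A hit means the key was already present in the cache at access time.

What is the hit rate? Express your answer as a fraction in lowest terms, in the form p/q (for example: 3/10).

LRU simulation (capacity=5):
  1. access 47: MISS. Cache (LRU->MRU): [47]
  2. access 47: HIT. Cache (LRU->MRU): [47]
  3. access 47: HIT. Cache (LRU->MRU): [47]
  4. access 47: HIT. Cache (LRU->MRU): [47]
  5. access 52: MISS. Cache (LRU->MRU): [47 52]
  6. access 23: MISS. Cache (LRU->MRU): [47 52 23]
  7. access 47: HIT. Cache (LRU->MRU): [52 23 47]
  8. access 23: HIT. Cache (LRU->MRU): [52 47 23]
  9. access 47: HIT. Cache (LRU->MRU): [52 23 47]
  10. access 47: HIT. Cache (LRU->MRU): [52 23 47]
  11. access 23: HIT. Cache (LRU->MRU): [52 47 23]
  12. access 47: HIT. Cache (LRU->MRU): [52 23 47]
  13. access 98: MISS. Cache (LRU->MRU): [52 23 47 98]
  14. access 44: MISS. Cache (LRU->MRU): [52 23 47 98 44]
  15. access 44: HIT. Cache (LRU->MRU): [52 23 47 98 44]
  16. access 52: HIT. Cache (LRU->MRU): [23 47 98 44 52]
  17. access 44: HIT. Cache (LRU->MRU): [23 47 98 52 44]
  18. access 48: MISS, evict 23. Cache (LRU->MRU): [47 98 52 44 48]
  19. access 3: MISS, evict 47. Cache (LRU->MRU): [98 52 44 48 3]
  20. access 3: HIT. Cache (LRU->MRU): [98 52 44 48 3]
  21. access 44: HIT. Cache (LRU->MRU): [98 52 48 3 44]
  22. access 44: HIT. Cache (LRU->MRU): [98 52 48 3 44]
  23. access 48: HIT. Cache (LRU->MRU): [98 52 3 44 48]
  24. access 65: MISS, evict 98. Cache (LRU->MRU): [52 3 44 48 65]
  25. access 23: MISS, evict 52. Cache (LRU->MRU): [3 44 48 65 23]
Total: 16 hits, 9 misses, 4 evictions

Hit rate = 16/25

Answer: 16/25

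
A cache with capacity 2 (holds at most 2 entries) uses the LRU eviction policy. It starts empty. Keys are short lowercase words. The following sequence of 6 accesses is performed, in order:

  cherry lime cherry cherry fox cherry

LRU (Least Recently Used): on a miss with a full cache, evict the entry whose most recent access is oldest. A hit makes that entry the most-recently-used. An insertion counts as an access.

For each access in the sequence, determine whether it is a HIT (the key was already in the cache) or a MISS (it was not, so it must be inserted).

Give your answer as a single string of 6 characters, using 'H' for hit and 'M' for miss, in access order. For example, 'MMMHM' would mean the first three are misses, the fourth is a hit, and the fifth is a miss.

LRU simulation (capacity=2):
  1. access cherry: MISS. Cache (LRU->MRU): [cherry]
  2. access lime: MISS. Cache (LRU->MRU): [cherry lime]
  3. access cherry: HIT. Cache (LRU->MRU): [lime cherry]
  4. access cherry: HIT. Cache (LRU->MRU): [lime cherry]
  5. access fox: MISS, evict lime. Cache (LRU->MRU): [cherry fox]
  6. access cherry: HIT. Cache (LRU->MRU): [fox cherry]
Total: 3 hits, 3 misses, 1 evictions

Answer: MMHHMH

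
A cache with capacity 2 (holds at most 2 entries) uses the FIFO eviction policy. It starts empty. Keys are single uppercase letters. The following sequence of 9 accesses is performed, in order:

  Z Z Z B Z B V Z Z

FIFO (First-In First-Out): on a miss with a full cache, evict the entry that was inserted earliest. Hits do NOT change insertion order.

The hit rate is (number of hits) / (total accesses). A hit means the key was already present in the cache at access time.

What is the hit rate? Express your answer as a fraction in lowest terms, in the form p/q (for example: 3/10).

Answer: 5/9

Derivation:
FIFO simulation (capacity=2):
  1. access Z: MISS. Cache (old->new): [Z]
  2. access Z: HIT. Cache (old->new): [Z]
  3. access Z: HIT. Cache (old->new): [Z]
  4. access B: MISS. Cache (old->new): [Z B]
  5. access Z: HIT. Cache (old->new): [Z B]
  6. access B: HIT. Cache (old->new): [Z B]
  7. access V: MISS, evict Z. Cache (old->new): [B V]
  8. access Z: MISS, evict B. Cache (old->new): [V Z]
  9. access Z: HIT. Cache (old->new): [V Z]
Total: 5 hits, 4 misses, 2 evictions

Hit rate = 5/9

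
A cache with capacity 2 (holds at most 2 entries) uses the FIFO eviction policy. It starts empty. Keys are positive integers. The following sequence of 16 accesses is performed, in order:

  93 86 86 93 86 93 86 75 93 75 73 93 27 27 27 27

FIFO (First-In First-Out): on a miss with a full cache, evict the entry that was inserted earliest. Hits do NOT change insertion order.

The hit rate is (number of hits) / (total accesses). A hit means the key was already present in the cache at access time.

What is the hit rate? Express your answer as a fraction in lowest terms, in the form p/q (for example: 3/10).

FIFO simulation (capacity=2):
  1. access 93: MISS. Cache (old->new): [93]
  2. access 86: MISS. Cache (old->new): [93 86]
  3. access 86: HIT. Cache (old->new): [93 86]
  4. access 93: HIT. Cache (old->new): [93 86]
  5. access 86: HIT. Cache (old->new): [93 86]
  6. access 93: HIT. Cache (old->new): [93 86]
  7. access 86: HIT. Cache (old->new): [93 86]
  8. access 75: MISS, evict 93. Cache (old->new): [86 75]
  9. access 93: MISS, evict 86. Cache (old->new): [75 93]
  10. access 75: HIT. Cache (old->new): [75 93]
  11. access 73: MISS, evict 75. Cache (old->new): [93 73]
  12. access 93: HIT. Cache (old->new): [93 73]
  13. access 27: MISS, evict 93. Cache (old->new): [73 27]
  14. access 27: HIT. Cache (old->new): [73 27]
  15. access 27: HIT. Cache (old->new): [73 27]
  16. access 27: HIT. Cache (old->new): [73 27]
Total: 10 hits, 6 misses, 4 evictions

Hit rate = 10/16 = 5/8

Answer: 5/8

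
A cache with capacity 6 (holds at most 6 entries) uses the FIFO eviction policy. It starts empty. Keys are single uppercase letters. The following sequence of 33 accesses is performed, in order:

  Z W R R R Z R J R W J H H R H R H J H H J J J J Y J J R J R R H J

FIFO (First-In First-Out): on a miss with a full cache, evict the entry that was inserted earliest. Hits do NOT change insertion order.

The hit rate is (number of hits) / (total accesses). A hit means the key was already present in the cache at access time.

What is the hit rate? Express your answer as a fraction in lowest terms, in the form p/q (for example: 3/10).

Answer: 9/11

Derivation:
FIFO simulation (capacity=6):
  1. access Z: MISS. Cache (old->new): [Z]
  2. access W: MISS. Cache (old->new): [Z W]
  3. access R: MISS. Cache (old->new): [Z W R]
  4. access R: HIT. Cache (old->new): [Z W R]
  5. access R: HIT. Cache (old->new): [Z W R]
  6. access Z: HIT. Cache (old->new): [Z W R]
  7. access R: HIT. Cache (old->new): [Z W R]
  8. access J: MISS. Cache (old->new): [Z W R J]
  9. access R: HIT. Cache (old->new): [Z W R J]
  10. access W: HIT. Cache (old->new): [Z W R J]
  11. access J: HIT. Cache (old->new): [Z W R J]
  12. access H: MISS. Cache (old->new): [Z W R J H]
  13. access H: HIT. Cache (old->new): [Z W R J H]
  14. access R: HIT. Cache (old->new): [Z W R J H]
  15. access H: HIT. Cache (old->new): [Z W R J H]
  16. access R: HIT. Cache (old->new): [Z W R J H]
  17. access H: HIT. Cache (old->new): [Z W R J H]
  18. access J: HIT. Cache (old->new): [Z W R J H]
  19. access H: HIT. Cache (old->new): [Z W R J H]
  20. access H: HIT. Cache (old->new): [Z W R J H]
  21. access J: HIT. Cache (old->new): [Z W R J H]
  22. access J: HIT. Cache (old->new): [Z W R J H]
  23. access J: HIT. Cache (old->new): [Z W R J H]
  24. access J: HIT. Cache (old->new): [Z W R J H]
  25. access Y: MISS. Cache (old->new): [Z W R J H Y]
  26. access J: HIT. Cache (old->new): [Z W R J H Y]
  27. access J: HIT. Cache (old->new): [Z W R J H Y]
  28. access R: HIT. Cache (old->new): [Z W R J H Y]
  29. access J: HIT. Cache (old->new): [Z W R J H Y]
  30. access R: HIT. Cache (old->new): [Z W R J H Y]
  31. access R: HIT. Cache (old->new): [Z W R J H Y]
  32. access H: HIT. Cache (old->new): [Z W R J H Y]
  33. access J: HIT. Cache (old->new): [Z W R J H Y]
Total: 27 hits, 6 misses, 0 evictions

Hit rate = 27/33 = 9/11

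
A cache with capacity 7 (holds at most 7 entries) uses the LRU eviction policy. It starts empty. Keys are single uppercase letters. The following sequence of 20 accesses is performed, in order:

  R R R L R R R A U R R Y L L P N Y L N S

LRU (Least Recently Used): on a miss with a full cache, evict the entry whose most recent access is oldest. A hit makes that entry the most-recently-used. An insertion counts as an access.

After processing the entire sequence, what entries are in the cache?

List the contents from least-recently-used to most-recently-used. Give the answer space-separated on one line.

Answer: U R P Y L N S

Derivation:
LRU simulation (capacity=7):
  1. access R: MISS. Cache (LRU->MRU): [R]
  2. access R: HIT. Cache (LRU->MRU): [R]
  3. access R: HIT. Cache (LRU->MRU): [R]
  4. access L: MISS. Cache (LRU->MRU): [R L]
  5. access R: HIT. Cache (LRU->MRU): [L R]
  6. access R: HIT. Cache (LRU->MRU): [L R]
  7. access R: HIT. Cache (LRU->MRU): [L R]
  8. access A: MISS. Cache (LRU->MRU): [L R A]
  9. access U: MISS. Cache (LRU->MRU): [L R A U]
  10. access R: HIT. Cache (LRU->MRU): [L A U R]
  11. access R: HIT. Cache (LRU->MRU): [L A U R]
  12. access Y: MISS. Cache (LRU->MRU): [L A U R Y]
  13. access L: HIT. Cache (LRU->MRU): [A U R Y L]
  14. access L: HIT. Cache (LRU->MRU): [A U R Y L]
  15. access P: MISS. Cache (LRU->MRU): [A U R Y L P]
  16. access N: MISS. Cache (LRU->MRU): [A U R Y L P N]
  17. access Y: HIT. Cache (LRU->MRU): [A U R L P N Y]
  18. access L: HIT. Cache (LRU->MRU): [A U R P N Y L]
  19. access N: HIT. Cache (LRU->MRU): [A U R P Y L N]
  20. access S: MISS, evict A. Cache (LRU->MRU): [U R P Y L N S]
Total: 12 hits, 8 misses, 1 evictions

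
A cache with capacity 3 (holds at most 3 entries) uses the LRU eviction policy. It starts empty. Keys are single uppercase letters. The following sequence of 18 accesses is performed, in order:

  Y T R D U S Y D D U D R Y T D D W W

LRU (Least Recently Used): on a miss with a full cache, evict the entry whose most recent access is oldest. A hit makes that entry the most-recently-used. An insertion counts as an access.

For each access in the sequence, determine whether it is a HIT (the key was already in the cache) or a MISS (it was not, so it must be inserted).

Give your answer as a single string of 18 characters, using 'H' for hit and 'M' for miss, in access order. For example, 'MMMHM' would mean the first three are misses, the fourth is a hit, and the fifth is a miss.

Answer: MMMMMMMMHMHMMMMHMH

Derivation:
LRU simulation (capacity=3):
  1. access Y: MISS. Cache (LRU->MRU): [Y]
  2. access T: MISS. Cache (LRU->MRU): [Y T]
  3. access R: MISS. Cache (LRU->MRU): [Y T R]
  4. access D: MISS, evict Y. Cache (LRU->MRU): [T R D]
  5. access U: MISS, evict T. Cache (LRU->MRU): [R D U]
  6. access S: MISS, evict R. Cache (LRU->MRU): [D U S]
  7. access Y: MISS, evict D. Cache (LRU->MRU): [U S Y]
  8. access D: MISS, evict U. Cache (LRU->MRU): [S Y D]
  9. access D: HIT. Cache (LRU->MRU): [S Y D]
  10. access U: MISS, evict S. Cache (LRU->MRU): [Y D U]
  11. access D: HIT. Cache (LRU->MRU): [Y U D]
  12. access R: MISS, evict Y. Cache (LRU->MRU): [U D R]
  13. access Y: MISS, evict U. Cache (LRU->MRU): [D R Y]
  14. access T: MISS, evict D. Cache (LRU->MRU): [R Y T]
  15. access D: MISS, evict R. Cache (LRU->MRU): [Y T D]
  16. access D: HIT. Cache (LRU->MRU): [Y T D]
  17. access W: MISS, evict Y. Cache (LRU->MRU): [T D W]
  18. access W: HIT. Cache (LRU->MRU): [T D W]
Total: 4 hits, 14 misses, 11 evictions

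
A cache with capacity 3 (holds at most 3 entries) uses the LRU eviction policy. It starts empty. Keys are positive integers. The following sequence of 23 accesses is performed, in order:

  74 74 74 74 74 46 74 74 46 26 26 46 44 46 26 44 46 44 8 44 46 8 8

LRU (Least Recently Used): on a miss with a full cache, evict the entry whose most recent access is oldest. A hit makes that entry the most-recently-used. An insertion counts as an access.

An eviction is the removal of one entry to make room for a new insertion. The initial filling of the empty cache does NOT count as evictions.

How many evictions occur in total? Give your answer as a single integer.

Answer: 2

Derivation:
LRU simulation (capacity=3):
  1. access 74: MISS. Cache (LRU->MRU): [74]
  2. access 74: HIT. Cache (LRU->MRU): [74]
  3. access 74: HIT. Cache (LRU->MRU): [74]
  4. access 74: HIT. Cache (LRU->MRU): [74]
  5. access 74: HIT. Cache (LRU->MRU): [74]
  6. access 46: MISS. Cache (LRU->MRU): [74 46]
  7. access 74: HIT. Cache (LRU->MRU): [46 74]
  8. access 74: HIT. Cache (LRU->MRU): [46 74]
  9. access 46: HIT. Cache (LRU->MRU): [74 46]
  10. access 26: MISS. Cache (LRU->MRU): [74 46 26]
  11. access 26: HIT. Cache (LRU->MRU): [74 46 26]
  12. access 46: HIT. Cache (LRU->MRU): [74 26 46]
  13. access 44: MISS, evict 74. Cache (LRU->MRU): [26 46 44]
  14. access 46: HIT. Cache (LRU->MRU): [26 44 46]
  15. access 26: HIT. Cache (LRU->MRU): [44 46 26]
  16. access 44: HIT. Cache (LRU->MRU): [46 26 44]
  17. access 46: HIT. Cache (LRU->MRU): [26 44 46]
  18. access 44: HIT. Cache (LRU->MRU): [26 46 44]
  19. access 8: MISS, evict 26. Cache (LRU->MRU): [46 44 8]
  20. access 44: HIT. Cache (LRU->MRU): [46 8 44]
  21. access 46: HIT. Cache (LRU->MRU): [8 44 46]
  22. access 8: HIT. Cache (LRU->MRU): [44 46 8]
  23. access 8: HIT. Cache (LRU->MRU): [44 46 8]
Total: 18 hits, 5 misses, 2 evictions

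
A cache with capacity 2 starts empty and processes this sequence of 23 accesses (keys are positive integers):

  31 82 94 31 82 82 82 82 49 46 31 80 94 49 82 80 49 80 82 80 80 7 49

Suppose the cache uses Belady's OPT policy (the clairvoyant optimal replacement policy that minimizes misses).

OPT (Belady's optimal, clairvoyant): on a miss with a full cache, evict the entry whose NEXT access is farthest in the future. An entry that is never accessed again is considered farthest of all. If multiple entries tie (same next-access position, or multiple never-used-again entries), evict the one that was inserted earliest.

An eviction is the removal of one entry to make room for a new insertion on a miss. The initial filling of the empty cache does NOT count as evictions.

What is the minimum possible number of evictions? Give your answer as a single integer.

Answer: 12

Derivation:
OPT (Belady) simulation (capacity=2):
  1. access 31: MISS. Cache: [31]
  2. access 82: MISS. Cache: [31 82]
  3. access 94: MISS, evict 82 (next use: step 5). Cache: [31 94]
  4. access 31: HIT. Next use of 31: step 11. Cache: [31 94]
  5. access 82: MISS, evict 94 (next use: step 13). Cache: [31 82]
  6. access 82: HIT. Next use of 82: step 7. Cache: [31 82]
  7. access 82: HIT. Next use of 82: step 8. Cache: [31 82]
  8. access 82: HIT. Next use of 82: step 15. Cache: [31 82]
  9. access 49: MISS, evict 82 (next use: step 15). Cache: [31 49]
  10. access 46: MISS, evict 49 (next use: step 14). Cache: [31 46]
  11. access 31: HIT. Next use of 31: never. Cache: [31 46]
  12. access 80: MISS, evict 31 (next use: never). Cache: [46 80]
  13. access 94: MISS, evict 46 (next use: never). Cache: [80 94]
  14. access 49: MISS, evict 94 (next use: never). Cache: [80 49]
  15. access 82: MISS, evict 49 (next use: step 17). Cache: [80 82]
  16. access 80: HIT. Next use of 80: step 18. Cache: [80 82]
  17. access 49: MISS, evict 82 (next use: step 19). Cache: [80 49]
  18. access 80: HIT. Next use of 80: step 20. Cache: [80 49]
  19. access 82: MISS, evict 49 (next use: step 23). Cache: [80 82]
  20. access 80: HIT. Next use of 80: step 21. Cache: [80 82]
  21. access 80: HIT. Next use of 80: never. Cache: [80 82]
  22. access 7: MISS, evict 80 (next use: never). Cache: [82 7]
  23. access 49: MISS, evict 82 (next use: never). Cache: [7 49]
Total: 9 hits, 14 misses, 12 evictions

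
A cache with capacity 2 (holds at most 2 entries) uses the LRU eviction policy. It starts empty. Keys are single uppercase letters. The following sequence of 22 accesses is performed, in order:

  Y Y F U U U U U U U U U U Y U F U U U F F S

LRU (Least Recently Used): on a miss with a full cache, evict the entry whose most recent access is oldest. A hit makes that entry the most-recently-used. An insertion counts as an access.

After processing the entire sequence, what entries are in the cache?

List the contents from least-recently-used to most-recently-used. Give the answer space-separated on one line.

Answer: F S

Derivation:
LRU simulation (capacity=2):
  1. access Y: MISS. Cache (LRU->MRU): [Y]
  2. access Y: HIT. Cache (LRU->MRU): [Y]
  3. access F: MISS. Cache (LRU->MRU): [Y F]
  4. access U: MISS, evict Y. Cache (LRU->MRU): [F U]
  5. access U: HIT. Cache (LRU->MRU): [F U]
  6. access U: HIT. Cache (LRU->MRU): [F U]
  7. access U: HIT. Cache (LRU->MRU): [F U]
  8. access U: HIT. Cache (LRU->MRU): [F U]
  9. access U: HIT. Cache (LRU->MRU): [F U]
  10. access U: HIT. Cache (LRU->MRU): [F U]
  11. access U: HIT. Cache (LRU->MRU): [F U]
  12. access U: HIT. Cache (LRU->MRU): [F U]
  13. access U: HIT. Cache (LRU->MRU): [F U]
  14. access Y: MISS, evict F. Cache (LRU->MRU): [U Y]
  15. access U: HIT. Cache (LRU->MRU): [Y U]
  16. access F: MISS, evict Y. Cache (LRU->MRU): [U F]
  17. access U: HIT. Cache (LRU->MRU): [F U]
  18. access U: HIT. Cache (LRU->MRU): [F U]
  19. access U: HIT. Cache (LRU->MRU): [F U]
  20. access F: HIT. Cache (LRU->MRU): [U F]
  21. access F: HIT. Cache (LRU->MRU): [U F]
  22. access S: MISS, evict U. Cache (LRU->MRU): [F S]
Total: 16 hits, 6 misses, 4 evictions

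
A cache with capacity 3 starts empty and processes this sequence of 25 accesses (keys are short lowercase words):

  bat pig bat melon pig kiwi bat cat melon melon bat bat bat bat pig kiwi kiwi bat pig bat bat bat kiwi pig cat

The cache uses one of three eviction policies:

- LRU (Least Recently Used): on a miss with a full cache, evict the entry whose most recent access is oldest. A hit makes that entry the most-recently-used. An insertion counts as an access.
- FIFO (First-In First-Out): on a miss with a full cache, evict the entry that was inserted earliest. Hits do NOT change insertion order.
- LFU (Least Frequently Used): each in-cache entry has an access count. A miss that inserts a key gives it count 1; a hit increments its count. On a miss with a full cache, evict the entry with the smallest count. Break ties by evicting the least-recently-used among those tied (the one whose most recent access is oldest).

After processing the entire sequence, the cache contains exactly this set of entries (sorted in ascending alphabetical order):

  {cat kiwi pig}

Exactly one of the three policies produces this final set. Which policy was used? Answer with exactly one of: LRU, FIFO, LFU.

Answer: LRU

Derivation:
Simulating under each policy and comparing final sets:
  LRU: final set = {cat kiwi pig} -> MATCHES target
  FIFO: final set = {bat cat kiwi} -> differs
  LFU: final set = {bat cat pig} -> differs
Only LRU produces the target set.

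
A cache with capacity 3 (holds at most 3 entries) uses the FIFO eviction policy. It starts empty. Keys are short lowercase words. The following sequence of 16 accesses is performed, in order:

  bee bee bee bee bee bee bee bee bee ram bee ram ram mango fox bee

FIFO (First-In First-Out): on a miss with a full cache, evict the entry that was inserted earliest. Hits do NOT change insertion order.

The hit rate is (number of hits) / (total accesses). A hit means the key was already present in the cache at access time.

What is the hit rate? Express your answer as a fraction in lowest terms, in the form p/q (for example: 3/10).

Answer: 11/16

Derivation:
FIFO simulation (capacity=3):
  1. access bee: MISS. Cache (old->new): [bee]
  2. access bee: HIT. Cache (old->new): [bee]
  3. access bee: HIT. Cache (old->new): [bee]
  4. access bee: HIT. Cache (old->new): [bee]
  5. access bee: HIT. Cache (old->new): [bee]
  6. access bee: HIT. Cache (old->new): [bee]
  7. access bee: HIT. Cache (old->new): [bee]
  8. access bee: HIT. Cache (old->new): [bee]
  9. access bee: HIT. Cache (old->new): [bee]
  10. access ram: MISS. Cache (old->new): [bee ram]
  11. access bee: HIT. Cache (old->new): [bee ram]
  12. access ram: HIT. Cache (old->new): [bee ram]
  13. access ram: HIT. Cache (old->new): [bee ram]
  14. access mango: MISS. Cache (old->new): [bee ram mango]
  15. access fox: MISS, evict bee. Cache (old->new): [ram mango fox]
  16. access bee: MISS, evict ram. Cache (old->new): [mango fox bee]
Total: 11 hits, 5 misses, 2 evictions

Hit rate = 11/16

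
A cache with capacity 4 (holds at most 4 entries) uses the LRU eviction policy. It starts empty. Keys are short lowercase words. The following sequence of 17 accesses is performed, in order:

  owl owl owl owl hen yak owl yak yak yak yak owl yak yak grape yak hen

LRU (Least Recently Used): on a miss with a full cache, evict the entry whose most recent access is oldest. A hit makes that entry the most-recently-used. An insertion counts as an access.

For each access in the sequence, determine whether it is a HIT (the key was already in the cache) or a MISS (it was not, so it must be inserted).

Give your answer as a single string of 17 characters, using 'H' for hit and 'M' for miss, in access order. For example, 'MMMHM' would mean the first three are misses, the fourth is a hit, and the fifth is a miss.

LRU simulation (capacity=4):
  1. access owl: MISS. Cache (LRU->MRU): [owl]
  2. access owl: HIT. Cache (LRU->MRU): [owl]
  3. access owl: HIT. Cache (LRU->MRU): [owl]
  4. access owl: HIT. Cache (LRU->MRU): [owl]
  5. access hen: MISS. Cache (LRU->MRU): [owl hen]
  6. access yak: MISS. Cache (LRU->MRU): [owl hen yak]
  7. access owl: HIT. Cache (LRU->MRU): [hen yak owl]
  8. access yak: HIT. Cache (LRU->MRU): [hen owl yak]
  9. access yak: HIT. Cache (LRU->MRU): [hen owl yak]
  10. access yak: HIT. Cache (LRU->MRU): [hen owl yak]
  11. access yak: HIT. Cache (LRU->MRU): [hen owl yak]
  12. access owl: HIT. Cache (LRU->MRU): [hen yak owl]
  13. access yak: HIT. Cache (LRU->MRU): [hen owl yak]
  14. access yak: HIT. Cache (LRU->MRU): [hen owl yak]
  15. access grape: MISS. Cache (LRU->MRU): [hen owl yak grape]
  16. access yak: HIT. Cache (LRU->MRU): [hen owl grape yak]
  17. access hen: HIT. Cache (LRU->MRU): [owl grape yak hen]
Total: 13 hits, 4 misses, 0 evictions

Answer: MHHHMMHHHHHHHHMHH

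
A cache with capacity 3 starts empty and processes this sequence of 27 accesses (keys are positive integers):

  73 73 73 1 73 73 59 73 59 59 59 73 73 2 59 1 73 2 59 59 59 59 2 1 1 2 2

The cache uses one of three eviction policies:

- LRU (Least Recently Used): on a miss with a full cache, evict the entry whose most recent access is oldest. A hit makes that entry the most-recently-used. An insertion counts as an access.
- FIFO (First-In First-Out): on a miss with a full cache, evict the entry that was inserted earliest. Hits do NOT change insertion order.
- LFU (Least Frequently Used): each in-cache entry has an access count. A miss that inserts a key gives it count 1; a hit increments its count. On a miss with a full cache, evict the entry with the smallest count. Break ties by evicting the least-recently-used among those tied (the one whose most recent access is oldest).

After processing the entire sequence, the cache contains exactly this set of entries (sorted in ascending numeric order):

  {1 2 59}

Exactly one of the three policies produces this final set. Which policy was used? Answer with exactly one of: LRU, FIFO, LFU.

Answer: LRU

Derivation:
Simulating under each policy and comparing final sets:
  LRU: final set = {1 2 59} -> MATCHES target
  FIFO: final set = {1 2 73} -> differs
  LFU: final set = {2 59 73} -> differs
Only LRU produces the target set.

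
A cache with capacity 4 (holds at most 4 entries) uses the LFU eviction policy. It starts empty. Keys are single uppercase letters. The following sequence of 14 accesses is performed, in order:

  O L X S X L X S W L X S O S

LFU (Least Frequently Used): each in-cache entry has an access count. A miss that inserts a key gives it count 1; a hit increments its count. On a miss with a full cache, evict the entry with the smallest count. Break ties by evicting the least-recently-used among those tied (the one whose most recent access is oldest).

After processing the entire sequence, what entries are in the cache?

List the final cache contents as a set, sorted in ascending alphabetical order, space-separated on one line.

LFU simulation (capacity=4):
  1. access O: MISS. Cache: [O(c=1)]
  2. access L: MISS. Cache: [O(c=1) L(c=1)]
  3. access X: MISS. Cache: [O(c=1) L(c=1) X(c=1)]
  4. access S: MISS. Cache: [O(c=1) L(c=1) X(c=1) S(c=1)]
  5. access X: HIT, count now 2. Cache: [O(c=1) L(c=1) S(c=1) X(c=2)]
  6. access L: HIT, count now 2. Cache: [O(c=1) S(c=1) X(c=2) L(c=2)]
  7. access X: HIT, count now 3. Cache: [O(c=1) S(c=1) L(c=2) X(c=3)]
  8. access S: HIT, count now 2. Cache: [O(c=1) L(c=2) S(c=2) X(c=3)]
  9. access W: MISS, evict O(c=1). Cache: [W(c=1) L(c=2) S(c=2) X(c=3)]
  10. access L: HIT, count now 3. Cache: [W(c=1) S(c=2) X(c=3) L(c=3)]
  11. access X: HIT, count now 4. Cache: [W(c=1) S(c=2) L(c=3) X(c=4)]
  12. access S: HIT, count now 3. Cache: [W(c=1) L(c=3) S(c=3) X(c=4)]
  13. access O: MISS, evict W(c=1). Cache: [O(c=1) L(c=3) S(c=3) X(c=4)]
  14. access S: HIT, count now 4. Cache: [O(c=1) L(c=3) X(c=4) S(c=4)]
Total: 8 hits, 6 misses, 2 evictions

Answer: L O S X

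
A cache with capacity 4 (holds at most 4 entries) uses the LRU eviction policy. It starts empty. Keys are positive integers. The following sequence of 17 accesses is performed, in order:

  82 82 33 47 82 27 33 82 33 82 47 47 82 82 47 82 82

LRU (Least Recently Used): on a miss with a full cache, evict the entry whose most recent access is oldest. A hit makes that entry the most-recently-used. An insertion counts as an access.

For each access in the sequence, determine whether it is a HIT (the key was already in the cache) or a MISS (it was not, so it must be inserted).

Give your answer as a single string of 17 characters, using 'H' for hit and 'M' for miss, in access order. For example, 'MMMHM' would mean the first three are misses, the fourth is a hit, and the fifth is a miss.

LRU simulation (capacity=4):
  1. access 82: MISS. Cache (LRU->MRU): [82]
  2. access 82: HIT. Cache (LRU->MRU): [82]
  3. access 33: MISS. Cache (LRU->MRU): [82 33]
  4. access 47: MISS. Cache (LRU->MRU): [82 33 47]
  5. access 82: HIT. Cache (LRU->MRU): [33 47 82]
  6. access 27: MISS. Cache (LRU->MRU): [33 47 82 27]
  7. access 33: HIT. Cache (LRU->MRU): [47 82 27 33]
  8. access 82: HIT. Cache (LRU->MRU): [47 27 33 82]
  9. access 33: HIT. Cache (LRU->MRU): [47 27 82 33]
  10. access 82: HIT. Cache (LRU->MRU): [47 27 33 82]
  11. access 47: HIT. Cache (LRU->MRU): [27 33 82 47]
  12. access 47: HIT. Cache (LRU->MRU): [27 33 82 47]
  13. access 82: HIT. Cache (LRU->MRU): [27 33 47 82]
  14. access 82: HIT. Cache (LRU->MRU): [27 33 47 82]
  15. access 47: HIT. Cache (LRU->MRU): [27 33 82 47]
  16. access 82: HIT. Cache (LRU->MRU): [27 33 47 82]
  17. access 82: HIT. Cache (LRU->MRU): [27 33 47 82]
Total: 13 hits, 4 misses, 0 evictions

Answer: MHMMHMHHHHHHHHHHH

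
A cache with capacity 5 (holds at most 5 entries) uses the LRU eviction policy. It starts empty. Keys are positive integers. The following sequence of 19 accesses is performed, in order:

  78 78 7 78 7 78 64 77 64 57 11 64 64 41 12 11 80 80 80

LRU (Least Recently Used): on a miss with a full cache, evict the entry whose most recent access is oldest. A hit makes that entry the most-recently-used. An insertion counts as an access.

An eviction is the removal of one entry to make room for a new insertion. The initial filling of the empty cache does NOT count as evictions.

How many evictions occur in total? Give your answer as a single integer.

Answer: 4

Derivation:
LRU simulation (capacity=5):
  1. access 78: MISS. Cache (LRU->MRU): [78]
  2. access 78: HIT. Cache (LRU->MRU): [78]
  3. access 7: MISS. Cache (LRU->MRU): [78 7]
  4. access 78: HIT. Cache (LRU->MRU): [7 78]
  5. access 7: HIT. Cache (LRU->MRU): [78 7]
  6. access 78: HIT. Cache (LRU->MRU): [7 78]
  7. access 64: MISS. Cache (LRU->MRU): [7 78 64]
  8. access 77: MISS. Cache (LRU->MRU): [7 78 64 77]
  9. access 64: HIT. Cache (LRU->MRU): [7 78 77 64]
  10. access 57: MISS. Cache (LRU->MRU): [7 78 77 64 57]
  11. access 11: MISS, evict 7. Cache (LRU->MRU): [78 77 64 57 11]
  12. access 64: HIT. Cache (LRU->MRU): [78 77 57 11 64]
  13. access 64: HIT. Cache (LRU->MRU): [78 77 57 11 64]
  14. access 41: MISS, evict 78. Cache (LRU->MRU): [77 57 11 64 41]
  15. access 12: MISS, evict 77. Cache (LRU->MRU): [57 11 64 41 12]
  16. access 11: HIT. Cache (LRU->MRU): [57 64 41 12 11]
  17. access 80: MISS, evict 57. Cache (LRU->MRU): [64 41 12 11 80]
  18. access 80: HIT. Cache (LRU->MRU): [64 41 12 11 80]
  19. access 80: HIT. Cache (LRU->MRU): [64 41 12 11 80]
Total: 10 hits, 9 misses, 4 evictions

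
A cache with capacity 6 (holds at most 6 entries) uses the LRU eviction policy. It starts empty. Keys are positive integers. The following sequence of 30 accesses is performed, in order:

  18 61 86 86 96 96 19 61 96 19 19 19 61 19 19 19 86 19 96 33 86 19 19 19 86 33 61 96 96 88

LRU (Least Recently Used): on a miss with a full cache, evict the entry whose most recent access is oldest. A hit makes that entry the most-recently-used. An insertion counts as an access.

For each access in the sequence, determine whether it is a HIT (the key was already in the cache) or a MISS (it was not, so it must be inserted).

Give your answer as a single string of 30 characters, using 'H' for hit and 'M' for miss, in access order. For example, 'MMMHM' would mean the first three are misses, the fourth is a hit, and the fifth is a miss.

Answer: MMMHMHMHHHHHHHHHHHHMHHHHHHHHHM

Derivation:
LRU simulation (capacity=6):
  1. access 18: MISS. Cache (LRU->MRU): [18]
  2. access 61: MISS. Cache (LRU->MRU): [18 61]
  3. access 86: MISS. Cache (LRU->MRU): [18 61 86]
  4. access 86: HIT. Cache (LRU->MRU): [18 61 86]
  5. access 96: MISS. Cache (LRU->MRU): [18 61 86 96]
  6. access 96: HIT. Cache (LRU->MRU): [18 61 86 96]
  7. access 19: MISS. Cache (LRU->MRU): [18 61 86 96 19]
  8. access 61: HIT. Cache (LRU->MRU): [18 86 96 19 61]
  9. access 96: HIT. Cache (LRU->MRU): [18 86 19 61 96]
  10. access 19: HIT. Cache (LRU->MRU): [18 86 61 96 19]
  11. access 19: HIT. Cache (LRU->MRU): [18 86 61 96 19]
  12. access 19: HIT. Cache (LRU->MRU): [18 86 61 96 19]
  13. access 61: HIT. Cache (LRU->MRU): [18 86 96 19 61]
  14. access 19: HIT. Cache (LRU->MRU): [18 86 96 61 19]
  15. access 19: HIT. Cache (LRU->MRU): [18 86 96 61 19]
  16. access 19: HIT. Cache (LRU->MRU): [18 86 96 61 19]
  17. access 86: HIT. Cache (LRU->MRU): [18 96 61 19 86]
  18. access 19: HIT. Cache (LRU->MRU): [18 96 61 86 19]
  19. access 96: HIT. Cache (LRU->MRU): [18 61 86 19 96]
  20. access 33: MISS. Cache (LRU->MRU): [18 61 86 19 96 33]
  21. access 86: HIT. Cache (LRU->MRU): [18 61 19 96 33 86]
  22. access 19: HIT. Cache (LRU->MRU): [18 61 96 33 86 19]
  23. access 19: HIT. Cache (LRU->MRU): [18 61 96 33 86 19]
  24. access 19: HIT. Cache (LRU->MRU): [18 61 96 33 86 19]
  25. access 86: HIT. Cache (LRU->MRU): [18 61 96 33 19 86]
  26. access 33: HIT. Cache (LRU->MRU): [18 61 96 19 86 33]
  27. access 61: HIT. Cache (LRU->MRU): [18 96 19 86 33 61]
  28. access 96: HIT. Cache (LRU->MRU): [18 19 86 33 61 96]
  29. access 96: HIT. Cache (LRU->MRU): [18 19 86 33 61 96]
  30. access 88: MISS, evict 18. Cache (LRU->MRU): [19 86 33 61 96 88]
Total: 23 hits, 7 misses, 1 evictions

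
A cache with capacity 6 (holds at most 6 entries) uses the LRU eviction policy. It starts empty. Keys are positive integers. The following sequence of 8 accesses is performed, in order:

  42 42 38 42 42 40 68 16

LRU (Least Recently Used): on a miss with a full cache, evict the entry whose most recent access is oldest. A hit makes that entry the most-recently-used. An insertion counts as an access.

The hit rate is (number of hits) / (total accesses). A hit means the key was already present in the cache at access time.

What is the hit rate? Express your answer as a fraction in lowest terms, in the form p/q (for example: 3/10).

Answer: 3/8

Derivation:
LRU simulation (capacity=6):
  1. access 42: MISS. Cache (LRU->MRU): [42]
  2. access 42: HIT. Cache (LRU->MRU): [42]
  3. access 38: MISS. Cache (LRU->MRU): [42 38]
  4. access 42: HIT. Cache (LRU->MRU): [38 42]
  5. access 42: HIT. Cache (LRU->MRU): [38 42]
  6. access 40: MISS. Cache (LRU->MRU): [38 42 40]
  7. access 68: MISS. Cache (LRU->MRU): [38 42 40 68]
  8. access 16: MISS. Cache (LRU->MRU): [38 42 40 68 16]
Total: 3 hits, 5 misses, 0 evictions

Hit rate = 3/8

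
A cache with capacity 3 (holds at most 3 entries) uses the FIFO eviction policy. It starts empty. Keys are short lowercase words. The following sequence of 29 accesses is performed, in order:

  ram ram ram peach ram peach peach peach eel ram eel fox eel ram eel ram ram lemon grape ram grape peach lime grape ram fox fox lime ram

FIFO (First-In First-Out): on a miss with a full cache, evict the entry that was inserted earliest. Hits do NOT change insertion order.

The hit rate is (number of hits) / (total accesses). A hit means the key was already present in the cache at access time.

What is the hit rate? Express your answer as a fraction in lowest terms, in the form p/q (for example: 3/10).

FIFO simulation (capacity=3):
  1. access ram: MISS. Cache (old->new): [ram]
  2. access ram: HIT. Cache (old->new): [ram]
  3. access ram: HIT. Cache (old->new): [ram]
  4. access peach: MISS. Cache (old->new): [ram peach]
  5. access ram: HIT. Cache (old->new): [ram peach]
  6. access peach: HIT. Cache (old->new): [ram peach]
  7. access peach: HIT. Cache (old->new): [ram peach]
  8. access peach: HIT. Cache (old->new): [ram peach]
  9. access eel: MISS. Cache (old->new): [ram peach eel]
  10. access ram: HIT. Cache (old->new): [ram peach eel]
  11. access eel: HIT. Cache (old->new): [ram peach eel]
  12. access fox: MISS, evict ram. Cache (old->new): [peach eel fox]
  13. access eel: HIT. Cache (old->new): [peach eel fox]
  14. access ram: MISS, evict peach. Cache (old->new): [eel fox ram]
  15. access eel: HIT. Cache (old->new): [eel fox ram]
  16. access ram: HIT. Cache (old->new): [eel fox ram]
  17. access ram: HIT. Cache (old->new): [eel fox ram]
  18. access lemon: MISS, evict eel. Cache (old->new): [fox ram lemon]
  19. access grape: MISS, evict fox. Cache (old->new): [ram lemon grape]
  20. access ram: HIT. Cache (old->new): [ram lemon grape]
  21. access grape: HIT. Cache (old->new): [ram lemon grape]
  22. access peach: MISS, evict ram. Cache (old->new): [lemon grape peach]
  23. access lime: MISS, evict lemon. Cache (old->new): [grape peach lime]
  24. access grape: HIT. Cache (old->new): [grape peach lime]
  25. access ram: MISS, evict grape. Cache (old->new): [peach lime ram]
  26. access fox: MISS, evict peach. Cache (old->new): [lime ram fox]
  27. access fox: HIT. Cache (old->new): [lime ram fox]
  28. access lime: HIT. Cache (old->new): [lime ram fox]
  29. access ram: HIT. Cache (old->new): [lime ram fox]
Total: 18 hits, 11 misses, 8 evictions

Hit rate = 18/29

Answer: 18/29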